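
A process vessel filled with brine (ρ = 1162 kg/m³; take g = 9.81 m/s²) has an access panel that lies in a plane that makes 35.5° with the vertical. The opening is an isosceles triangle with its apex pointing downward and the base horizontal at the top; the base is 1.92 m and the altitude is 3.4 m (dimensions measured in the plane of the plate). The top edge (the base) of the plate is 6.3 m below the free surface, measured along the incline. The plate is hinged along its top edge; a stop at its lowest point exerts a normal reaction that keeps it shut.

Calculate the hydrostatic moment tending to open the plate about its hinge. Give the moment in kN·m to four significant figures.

γ = ρg = 1162 × 9.81 / 1000 = 11.39922 kN/m³.
The plate makes 35.5° with the vertical, i.e. θ = 90° − 35.5° = 54.5° to the horizontal. Measuring y along the incline from the free-surface line, vertical depth h = y·sinθ with sinθ = 0.814116.
With the apex down, the centroid sits h/3 = 3.4/3 = 1.13333 m below the base (the top edge), so y_c = 6.3 + 1.13333 = 7.43333 m and h_c = 7.43333 × 0.814116 = 6.05159 m.
A = ½ × 1.92 × 3.4 = 3.264 m².
Resultant F = γ·h_c·A = 11.39922 × 6.05159 × 3.264 = 225.162 kN.
I_c = b·h³/36 = 1.92 × 3.4³/36 = 2.09621 m⁴.
Centre of pressure: y_p = y_c + I_c/(y_c·A) = 7.43333 + 2.09621/(7.43333 × 3.264) = 7.43333 + 0.0863975 = 7.51973 m along the plane.
The resultant acts 1.13333 + 0.0863975 = 1.21973 m (along the plate) below the hinge at the top edge, so the moment about the hinge is M = F × 1.21973 = 225.162 × 1.21973 = 274.637 kN·m.

M ≈ 274.6 kN·m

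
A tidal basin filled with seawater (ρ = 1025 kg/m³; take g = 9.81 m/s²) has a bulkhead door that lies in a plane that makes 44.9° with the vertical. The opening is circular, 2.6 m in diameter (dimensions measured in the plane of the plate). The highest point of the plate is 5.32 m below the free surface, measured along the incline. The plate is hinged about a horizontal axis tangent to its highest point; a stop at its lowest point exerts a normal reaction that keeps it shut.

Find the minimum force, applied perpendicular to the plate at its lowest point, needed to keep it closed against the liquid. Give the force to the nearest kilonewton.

γ = ρg = 1025 × 9.81 / 1000 = 10.05525 kN/m³.
The plate makes 44.9° with the vertical, i.e. θ = 90° − 44.9° = 45.1° to the horizontal. Measuring y along the incline from the free-surface line, vertical depth h = y·sinθ with sinθ = 0.708340.
The centroid is at the centre, 1.3 m below the top of the plate, so y_c = 5.32 + 1.3 = 6.62 m and h_c = 6.62 × 0.708340 = 4.68921 m.
A = π(1.3)² = 5.30929 m².
Resultant F = γ·h_c·A = 10.05525 × 4.68921 × 5.30929 = 250.339 kN.
I_c = πr⁴/4 = π × 1.3⁴/4 = 2.24318 m⁴.
Centre of pressure: y_p = y_c + I_c/(y_c·A) = 6.62 + 2.24318/(6.62 × 5.30929) = 6.62 + 0.0638219 = 6.68382 m along the plane.
The resultant acts 1.3 + 0.0638219 = 1.36382 m (along the plate) below the hinge at the top edge, so the moment about the hinge is M = F × 1.36382 = 250.339 × 1.36382 = 341.417 kN·m.
A normal force at the bottom, 2.6 m from the hinge, must supply this moment: P = 341.417/2.6 = 131.314 kN.

P ≈ 131 kN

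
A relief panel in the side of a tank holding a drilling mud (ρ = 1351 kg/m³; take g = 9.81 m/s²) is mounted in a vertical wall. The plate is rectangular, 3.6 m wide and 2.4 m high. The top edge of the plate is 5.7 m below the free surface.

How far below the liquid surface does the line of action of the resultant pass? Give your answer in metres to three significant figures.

h_p = 6.97 m

γ = ρg = 1351 × 9.81 / 1000 = 13.25331 kN/m³.
The centroid lies 2.4/2 = 1.2 m below the top edge, so the centroid depth is h_c = 5.7 + 1.2 = 6.9 m.
A = 3.6 × 2.4 = 8.64 m².
Resultant F = γ·h_c·A = 13.25331 × 6.9 × 8.64 = 790.109 kN.
I_c = b·h³/12 = 3.6 × 2.4³/12 = 4.1472 m⁴.
Centre of pressure: y_p = y_c + I_c/(y_c·A) = 6.9 + 4.1472/(6.9 × 8.64) = 6.9 + 0.0695652 = 6.96957 m along the plane.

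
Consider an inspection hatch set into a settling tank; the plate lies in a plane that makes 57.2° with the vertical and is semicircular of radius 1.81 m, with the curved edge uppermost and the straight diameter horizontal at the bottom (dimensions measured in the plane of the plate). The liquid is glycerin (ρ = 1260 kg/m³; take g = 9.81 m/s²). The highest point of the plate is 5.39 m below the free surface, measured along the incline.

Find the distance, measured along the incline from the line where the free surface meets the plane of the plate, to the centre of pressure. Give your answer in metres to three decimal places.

y_p = 6.467 m

γ = ρg = 1260 × 9.81 / 1000 = 12.3606 kN/m³.
The plate makes 57.2° with the vertical, i.e. θ = 90° − 57.2° = 32.8° to the horizontal. Measuring y along the incline from the free-surface line, vertical depth h = y·sinθ with sinθ = 0.541708.
The centroid lies 4r/(3π) = 0.768188 m above the diameter, so r − 4r/(3π) = 1.81 − 0.768188 = 1.04181 m below the topmost point, so y_c = 5.39 + 1.04181 = 6.43181 m and h_c = 6.43181 × 0.541708 = 3.48416 m.
A = πr²/2 = π × 1.81²/2 = 5.14609 m².
Resultant F = γ·h_c·A = 12.3606 × 3.48416 × 5.14609 = 221.623 kN.
I_c = (π/8 − 8/(9π))·r⁴ = 0.109757 × 1.81⁴ = 1.178 m⁴.
Centre of pressure: y_p = y_c + I_c/(y_c·A) = 6.43181 + 1.178/(6.43181 × 5.14609) = 6.43181 + 0.0355906 = 6.4674 m along the plane.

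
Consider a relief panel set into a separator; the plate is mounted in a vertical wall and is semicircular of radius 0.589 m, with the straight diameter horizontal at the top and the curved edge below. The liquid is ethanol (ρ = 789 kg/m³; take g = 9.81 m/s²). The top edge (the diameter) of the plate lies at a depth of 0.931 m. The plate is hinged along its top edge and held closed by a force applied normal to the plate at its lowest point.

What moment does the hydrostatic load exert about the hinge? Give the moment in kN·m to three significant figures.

γ = ρg = 789 × 9.81 / 1000 = 7.74009 kN/m³.
The centroid of a semicircle lies 4r/(3π) = 0.249979 m from the diameter, here below the top edge, so the centroid depth is h_c = 0.931 + 0.249979 = 1.18098 m.
A = πr²/2 = π × 0.589²/2 = 0.544942 m².
Resultant F = γ·h_c·A = 7.74009 × 1.18098 × 0.544942 = 4.98126 kN.
I_c = (π/8 − 8/(9π))·r⁴ = 0.109757 × 0.589⁴ = 0.0132097 m⁴.
Centre of pressure: y_p = y_c + I_c/(y_c·A) = 1.18098 + 0.0132097/(1.18098 × 0.544942) = 1.18098 + 0.0205258 = 1.20151 m along the plane.
The resultant acts 0.249979 + 0.0205258 = 0.270505 m (along the plate) below the hinge at the top edge, so the moment about the hinge is M = F × 0.270505 = 4.98126 × 0.270505 = 1.34746 kN·m.

M ≈ 1.35 kN·m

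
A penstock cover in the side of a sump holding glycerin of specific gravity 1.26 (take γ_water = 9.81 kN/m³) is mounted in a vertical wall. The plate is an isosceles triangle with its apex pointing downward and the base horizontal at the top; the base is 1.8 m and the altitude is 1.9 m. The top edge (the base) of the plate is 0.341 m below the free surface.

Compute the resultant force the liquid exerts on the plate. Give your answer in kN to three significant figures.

γ = 1.26 × 9.81 = 12.3606 kN/m³.
With the apex down, the centroid sits h/3 = 1.9/3 = 0.633333 m below the base (the top edge), so the centroid depth is h_c = 0.341 + 0.633333 = 0.974333 m.
A = ½ × 1.8 × 1.9 = 1.71 m².
Resultant F = γ·h_c·A = 12.3606 × 0.974333 × 1.71 = 20.5941 kN.

F ≈ 20.6 kN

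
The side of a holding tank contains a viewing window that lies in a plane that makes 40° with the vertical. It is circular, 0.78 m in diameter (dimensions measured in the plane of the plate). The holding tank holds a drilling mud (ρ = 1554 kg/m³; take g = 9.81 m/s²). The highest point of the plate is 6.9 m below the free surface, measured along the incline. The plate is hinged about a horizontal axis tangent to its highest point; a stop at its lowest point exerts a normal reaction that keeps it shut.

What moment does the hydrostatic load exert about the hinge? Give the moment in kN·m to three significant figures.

M ≈ 16.1 kN·m

γ = ρg = 1554 × 9.81 / 1000 = 15.24474 kN/m³.
The plate makes 40° with the vertical, i.e. θ = 90° − 40° = 50° to the horizontal. Measuring y along the incline from the free-surface line, vertical depth h = y·sinθ with sinθ = 0.766044.
The centroid is at the centre, 0.39 m below the top of the plate, so y_c = 6.9 + 0.39 = 7.29 m and h_c = 7.29 × 0.766044 = 5.58446 m.
A = π(0.39)² = 0.477836 m².
Resultant F = γ·h_c·A = 15.24474 × 5.58446 × 0.477836 = 40.6799 kN.
I_c = πr⁴/4 = π × 0.39⁴/4 = 0.0181697 m⁴.
Centre of pressure: y_p = y_c + I_c/(y_c·A) = 7.29 + 0.0181697/(7.29 × 0.477836) = 7.29 + 0.00521605 = 7.29522 m along the plane.
The resultant acts 0.39 + 0.00521605 = 0.395216 m (along the plate) below the hinge at the top edge, so the moment about the hinge is M = F × 0.395216 = 40.6799 × 0.395216 = 16.0773 kN·m.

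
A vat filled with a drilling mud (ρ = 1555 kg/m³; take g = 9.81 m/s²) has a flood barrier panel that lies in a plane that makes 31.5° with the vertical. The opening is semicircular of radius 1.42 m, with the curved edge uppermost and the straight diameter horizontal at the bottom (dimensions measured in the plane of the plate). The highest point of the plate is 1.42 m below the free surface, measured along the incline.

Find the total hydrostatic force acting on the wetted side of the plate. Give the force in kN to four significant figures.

F ≈ 92.17 kN

γ = ρg = 1555 × 9.81 / 1000 = 15.25455 kN/m³.
The plate makes 31.5° with the vertical, i.e. θ = 90° − 31.5° = 58.5° to the horizontal. Measuring y along the incline from the free-surface line, vertical depth h = y·sinθ with sinθ = 0.852640.
The centroid lies 4r/(3π) = 0.602667 m above the diameter, so r − 4r/(3π) = 1.42 − 0.602667 = 0.817333 m below the topmost point, so y_c = 1.42 + 0.817333 = 2.23733 m and h_c = 2.23733 × 0.852640 = 1.90764 m.
A = πr²/2 = π × 1.42²/2 = 3.16735 m².
Resultant F = γ·h_c·A = 15.25455 × 1.90764 × 3.16735 = 92.1705 kN.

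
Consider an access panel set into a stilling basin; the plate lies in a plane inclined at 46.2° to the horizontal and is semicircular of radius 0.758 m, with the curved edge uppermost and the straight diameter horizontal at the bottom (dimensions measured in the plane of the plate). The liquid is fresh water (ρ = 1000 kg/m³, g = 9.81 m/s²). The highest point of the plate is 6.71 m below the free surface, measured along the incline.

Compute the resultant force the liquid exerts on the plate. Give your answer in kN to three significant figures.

F ≈ 45.7 kN

γ = ρg = 1000 × 9.81 = 9810 N/m³ = 9.81 kN/m³.
Let θ = 46.2° be the plate's angle to the horizontal; measure y along the incline from where the plane meets the free surface. Vertical depth h = y·sinθ with sinθ = 0.721760.
The centroid lies 4r/(3π) = 0.321705 m above the diameter, so r − 4r/(3π) = 0.758 − 0.321705 = 0.436295 m below the topmost point, so y_c = 6.71 + 0.436295 = 7.1463 m and h_c = 7.1463 × 0.721760 = 5.15791 m.
A = πr²/2 = π × 0.758²/2 = 0.902523 m².
Resultant F = γ·h_c·A = 9.81 × 5.15791 × 0.902523 = 45.6668 kN.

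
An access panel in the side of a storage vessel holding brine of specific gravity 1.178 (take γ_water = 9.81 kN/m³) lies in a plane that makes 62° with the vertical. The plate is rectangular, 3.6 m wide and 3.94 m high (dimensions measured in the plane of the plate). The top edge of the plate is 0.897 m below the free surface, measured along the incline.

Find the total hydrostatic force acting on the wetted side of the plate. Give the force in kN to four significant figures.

γ = 1.178 × 9.81 = 11.55618 kN/m³.
The plate makes 62° with the vertical, i.e. θ = 90° − 62° = 28° to the horizontal. Measuring y along the incline from the free-surface line, vertical depth h = y·sinθ with sinθ = 0.469472.
The centroid lies 3.94/2 = 1.97 m below the top edge, so y_c = 0.897 + 1.97 = 2.867 m and h_c = 2.867 × 0.469472 = 1.34598 m.
A = 3.6 × 3.94 = 14.184 m².
Resultant F = γ·h_c·A = 11.55618 × 1.34598 × 14.184 = 220.623 kN.

F ≈ 220.6 kN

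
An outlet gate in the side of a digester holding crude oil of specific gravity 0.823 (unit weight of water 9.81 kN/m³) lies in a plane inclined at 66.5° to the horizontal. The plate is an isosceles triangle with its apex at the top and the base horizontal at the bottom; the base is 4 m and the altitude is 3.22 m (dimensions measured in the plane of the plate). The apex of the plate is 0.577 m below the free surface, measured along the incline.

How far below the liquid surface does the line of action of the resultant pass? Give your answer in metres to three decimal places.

γ = 0.823 × 9.81 = 8.07363 kN/m³.
Let θ = 66.5° be the plate's angle to the horizontal; measure y along the incline from where the plane meets the free surface. Vertical depth h = y·sinθ with sinθ = 0.917060.
With the apex up, the centroid sits 2h/3 = 2 × 3.22/3 = 2.14667 m below the apex, so y_c = 0.577 + 2.14667 = 2.72367 m and h_c = 2.72367 × 0.917060 = 2.49777 m.
A = ½ × 4 × 3.22 = 6.44 m².
Resultant F = γ·h_c·A = 8.07363 × 2.49777 × 6.44 = 129.869 kN.
I_c = b·h³/36 = 4 × 3.22³/36 = 3.70958 m⁴.
Centre of pressure: y_p = y_c + I_c/(y_c·A) = 2.72367 + 3.70958/(2.72367 × 6.44) = 2.72367 + 0.211487 = 2.93516 m along the plane.
Vertically, h_p = y_p·sinθ = 2.93516 × 0.917060 = 2.69172 m.

h_p = 2.692 m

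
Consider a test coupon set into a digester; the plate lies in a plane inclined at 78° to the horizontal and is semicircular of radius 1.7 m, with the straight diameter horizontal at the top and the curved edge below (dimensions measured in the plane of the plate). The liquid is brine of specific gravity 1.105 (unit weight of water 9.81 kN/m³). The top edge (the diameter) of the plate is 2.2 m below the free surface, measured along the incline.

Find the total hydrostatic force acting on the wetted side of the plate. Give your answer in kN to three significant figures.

F ≈ 141 kN

γ = 1.105 × 9.81 = 10.84005 kN/m³.
Let θ = 78° be the plate's angle to the horizontal; measure y along the incline from where the plane meets the free surface. Vertical depth h = y·sinθ with sinθ = 0.978148.
The centroid of a semicircle lies 4r/(3π) = 0.721502 m from the diameter, here below the top edge, so y_c = 2.2 + 0.721502 = 2.9215 m and h_c = 2.9215 × 0.978148 = 2.85766 m.
A = πr²/2 = π × 1.7²/2 = 4.5396 m².
Resultant F = γ·h_c·A = 10.84005 × 2.85766 × 4.5396 = 140.624 kN.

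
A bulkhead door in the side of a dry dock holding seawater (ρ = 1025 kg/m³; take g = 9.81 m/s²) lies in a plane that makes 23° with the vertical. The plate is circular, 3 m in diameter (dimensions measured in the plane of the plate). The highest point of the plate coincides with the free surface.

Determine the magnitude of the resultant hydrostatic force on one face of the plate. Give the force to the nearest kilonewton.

γ = ρg = 1025 × 9.81 / 1000 = 10.05525 kN/m³.
The plate makes 23° with the vertical, i.e. θ = 90° − 23° = 67° to the horizontal. Measuring y along the incline from the free-surface line, vertical depth h = y·sinθ with sinθ = 0.920505.
The centroid is at the centre, 1.5 m below the top of the plate, so y_c = 1.5 m and h_c = 1.5 × 0.920505 = 1.38076 m.
A = π(1.5)² = 7.06858 m².
Resultant F = γ·h_c·A = 10.05525 × 1.38076 × 7.06858 = 98.1394 kN.

F ≈ 98 kN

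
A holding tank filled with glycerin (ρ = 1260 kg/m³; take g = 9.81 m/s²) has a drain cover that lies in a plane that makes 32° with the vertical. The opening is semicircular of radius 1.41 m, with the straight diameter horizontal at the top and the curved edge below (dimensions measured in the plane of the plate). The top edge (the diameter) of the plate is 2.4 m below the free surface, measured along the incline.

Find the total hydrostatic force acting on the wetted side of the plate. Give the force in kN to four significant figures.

γ = ρg = 1260 × 9.81 / 1000 = 12.3606 kN/m³.
The plate makes 32° with the vertical, i.e. θ = 90° − 32° = 58° to the horizontal. Measuring y along the incline from the free-surface line, vertical depth h = y·sinθ with sinθ = 0.848048.
The centroid of a semicircle lies 4r/(3π) = 0.598423 m from the diameter, here below the top edge, so y_c = 2.4 + 0.598423 = 2.99842 m and h_c = 2.99842 × 0.848048 = 2.5428 m.
A = πr²/2 = π × 1.41²/2 = 3.1229 m².
Resultant F = γ·h_c·A = 12.3606 × 2.5428 × 3.1229 = 98.1544 kN.

F ≈ 98.15 kN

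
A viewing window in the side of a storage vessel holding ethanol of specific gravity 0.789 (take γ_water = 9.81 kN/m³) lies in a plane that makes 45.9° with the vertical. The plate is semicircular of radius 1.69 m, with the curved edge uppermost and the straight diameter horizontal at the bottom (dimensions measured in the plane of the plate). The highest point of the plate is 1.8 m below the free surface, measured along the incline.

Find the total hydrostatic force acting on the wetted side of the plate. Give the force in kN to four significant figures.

γ = 0.789 × 9.81 = 7.74009 kN/m³.
The plate makes 45.9° with the vertical, i.e. θ = 90° − 45.9° = 44.1° to the horizontal. Measuring y along the incline from the free-surface line, vertical depth h = y·sinθ with sinθ = 0.695913.
The centroid lies 4r/(3π) = 0.717258 m above the diameter, so r − 4r/(3π) = 1.69 − 0.717258 = 0.972742 m below the topmost point, so y_c = 1.8 + 0.972742 = 2.77274 m and h_c = 2.77274 × 0.695913 = 1.92959 m.
A = πr²/2 = π × 1.69²/2 = 4.48635 m².
Resultant F = γ·h_c·A = 7.74009 × 1.92959 × 4.48635 = 67.0045 kN.

F ≈ 67.00 kN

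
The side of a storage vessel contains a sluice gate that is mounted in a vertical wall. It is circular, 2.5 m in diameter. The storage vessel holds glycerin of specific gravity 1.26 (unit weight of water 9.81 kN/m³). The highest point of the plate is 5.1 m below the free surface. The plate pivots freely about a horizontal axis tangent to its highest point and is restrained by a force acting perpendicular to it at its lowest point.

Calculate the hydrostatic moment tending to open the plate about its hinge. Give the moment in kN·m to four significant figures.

M ≈ 505.3 kN·m

γ = 1.26 × 9.81 = 12.3606 kN/m³.
The centroid is at the centre, 1.25 m below the top of the plate, so the centroid depth is h_c = 5.1 + 1.25 = 6.35 m.
A = π(1.25)² = 4.90874 m².
Resultant F = γ·h_c·A = 12.3606 × 6.35 × 4.90874 = 385.286 kN.
I_c = πr⁴/4 = π × 1.25⁴/4 = 1.91748 m⁴.
Centre of pressure: y_p = y_c + I_c/(y_c·A) = 6.35 + 1.91748/(6.35 × 4.90874) = 6.35 + 0.0615159 = 6.41152 m along the plane.
The resultant acts 1.25 + 0.0615159 = 1.31152 m (along the plate) below the hinge at the top edge, so the moment about the hinge is M = F × 1.31152 = 385.286 × 1.31152 = 505.31 kN·m.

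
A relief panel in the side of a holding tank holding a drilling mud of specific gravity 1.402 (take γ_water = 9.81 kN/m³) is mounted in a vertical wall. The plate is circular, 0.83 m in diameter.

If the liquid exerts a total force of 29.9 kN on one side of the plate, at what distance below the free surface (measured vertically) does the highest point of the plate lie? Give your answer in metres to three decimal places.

γ = 1.402 × 9.81 = 13.75362 kN/m³.
A = π(0.415)² = 0.541061 m².
From F = γ·h_c·A, the centroid depth is h_c = 29.9/(13.75362 × 0.541061) = 4.01798 m.
The centroid is at the centre, 0.415 m below the top of the plate, so the highest point sits at h_top = 4.01798 − 0.415 = 3.60298 m below the surface.

d_top ≈ 3.603 m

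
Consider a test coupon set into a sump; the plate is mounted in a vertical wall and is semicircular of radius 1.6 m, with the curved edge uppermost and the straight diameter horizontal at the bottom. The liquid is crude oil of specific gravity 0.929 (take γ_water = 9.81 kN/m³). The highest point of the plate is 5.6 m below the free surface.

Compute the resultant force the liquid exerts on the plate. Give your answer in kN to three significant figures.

F ≈ 239 kN

γ = 0.929 × 9.81 = 9.11349 kN/m³.
The centroid lies 4r/(3π) = 0.679061 m above the diameter, so r − 4r/(3π) = 1.6 − 0.679061 = 0.920939 m below the topmost point, so the centroid depth is h_c = 5.6 + 0.920939 = 6.52094 m.
A = πr²/2 = π × 1.6²/2 = 4.02124 m².
Resultant F = γ·h_c·A = 9.11349 × 6.52094 × 4.02124 = 238.976 kN.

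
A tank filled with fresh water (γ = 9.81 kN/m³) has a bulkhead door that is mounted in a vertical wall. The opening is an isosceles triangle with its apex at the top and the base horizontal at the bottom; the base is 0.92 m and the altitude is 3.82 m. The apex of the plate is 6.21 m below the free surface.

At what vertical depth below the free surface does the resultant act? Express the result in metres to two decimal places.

γ = 9.81 kN/m³.
With the apex up, the centroid sits 2h/3 = 2 × 3.82/3 = 2.54667 m below the apex, so the centroid depth is h_c = 6.21 + 2.54667 = 8.75667 m.
A = ½ × 0.92 × 3.82 = 1.7572 m².
Resultant F = γ·h_c·A = 9.81 × 8.75667 × 1.7572 = 150.949 kN.
I_c = b·h³/36 = 0.92 × 3.82³/36 = 1.42454 m⁴.
Centre of pressure: y_p = y_c + I_c/(y_c·A) = 8.75667 + 1.42454/(8.75667 × 1.7572) = 8.75667 + 0.0925794 = 8.84925 m along the plane.

h_p = 8.85 m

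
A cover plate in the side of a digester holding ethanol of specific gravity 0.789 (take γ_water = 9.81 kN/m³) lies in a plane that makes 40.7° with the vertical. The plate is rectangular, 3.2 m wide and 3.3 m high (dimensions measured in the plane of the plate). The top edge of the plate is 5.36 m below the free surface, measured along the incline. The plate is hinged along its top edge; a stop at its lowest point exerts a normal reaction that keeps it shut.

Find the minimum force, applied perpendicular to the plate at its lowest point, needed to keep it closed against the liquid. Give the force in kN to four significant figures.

P ≈ 234.2 kN

γ = 0.789 × 9.81 = 7.74009 kN/m³.
The plate makes 40.7° with the vertical, i.e. θ = 90° − 40.7° = 49.3° to the horizontal. Measuring y along the incline from the free-surface line, vertical depth h = y·sinθ with sinθ = 0.758134.
The centroid lies 3.3/2 = 1.65 m below the top edge, so y_c = 5.36 + 1.65 = 7.01 m and h_c = 7.01 × 0.758134 = 5.31452 m.
A = 3.2 × 3.3 = 10.56 m².
Resultant F = γ·h_c·A = 7.74009 × 5.31452 × 10.56 = 434.384 kN.
I_c = b·h³/12 = 3.2 × 3.3³/12 = 9.5832 m⁴.
Centre of pressure: y_p = y_c + I_c/(y_c·A) = 7.01 + 9.5832/(7.01 × 10.56) = 7.01 + 0.129458 = 7.13946 m along the plane.
The resultant acts 1.65 + 0.129458 = 1.77946 m (along the plate) below the hinge at the top edge, so the moment about the hinge is M = F × 1.77946 = 434.384 × 1.77946 = 772.969 kN·m.
A normal force at the bottom, 3.3 m from the hinge, must supply this moment: P = 772.969/3.3 = 234.233 kN.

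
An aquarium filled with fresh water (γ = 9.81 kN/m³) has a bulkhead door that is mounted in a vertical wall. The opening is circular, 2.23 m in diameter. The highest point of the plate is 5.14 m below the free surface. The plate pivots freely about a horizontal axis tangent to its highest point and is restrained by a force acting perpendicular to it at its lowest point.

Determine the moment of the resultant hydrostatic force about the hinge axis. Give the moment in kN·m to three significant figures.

M ≈ 279 kN·m

γ = 9.81 kN/m³.
The centroid is at the centre, 1.115 m below the top of the plate, so the centroid depth is h_c = 5.14 + 1.115 = 6.255 m.
A = π(1.115)² = 3.90571 m².
Resultant F = γ·h_c·A = 9.81 × 6.255 × 3.90571 = 239.66 kN.
I_c = πr⁴/4 = π × 1.115⁴/4 = 1.21392 m⁴.
Centre of pressure: y_p = y_c + I_c/(y_c·A) = 6.255 + 1.21392/(6.255 × 3.90571) = 6.255 + 0.0496893 = 6.30469 m along the plane.
The resultant acts 1.115 + 0.0496893 = 1.16469 m (along the plate) below the hinge at the top edge, so the moment about the hinge is M = F × 1.16469 = 239.66 × 1.16469 = 279.13 kN·m.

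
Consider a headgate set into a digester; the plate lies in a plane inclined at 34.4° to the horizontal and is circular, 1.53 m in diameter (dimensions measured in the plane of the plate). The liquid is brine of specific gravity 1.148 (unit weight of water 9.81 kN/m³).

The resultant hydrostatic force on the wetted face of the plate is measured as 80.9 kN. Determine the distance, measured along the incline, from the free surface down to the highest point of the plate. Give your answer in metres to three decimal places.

γ = 1.148 × 9.81 = 11.26188 kN/m³.
A = π(0.765)² = 1.83854 m².
From F = γ·h_c·A, the centroid depth is h_c = 80.9/(11.26188 × 1.83854) = 3.90719 m.
Let θ = 34.4° be the plate's angle to the horizontal; measure y along the incline from where the plane meets the free surface. Vertical depth h = y·sinθ with sinθ = 0.564967.
Along the incline, y_c = h_c/sinθ = 3.90719/0.564967 = 6.91578 m.
The centroid is at the centre, 0.765 m below the top of the plate, so the highest point sits at y_top = 6.91578 − 0.765 = 6.15078 m along the incline.

y_top ≈ 6.151 m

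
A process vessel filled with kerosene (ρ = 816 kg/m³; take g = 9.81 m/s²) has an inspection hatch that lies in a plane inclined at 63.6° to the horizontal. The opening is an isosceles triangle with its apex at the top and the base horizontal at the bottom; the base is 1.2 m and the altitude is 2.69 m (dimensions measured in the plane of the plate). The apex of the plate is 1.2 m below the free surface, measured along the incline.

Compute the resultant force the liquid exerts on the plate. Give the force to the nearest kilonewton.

F ≈ 35 kN

γ = ρg = 816 × 9.81 / 1000 = 8.00496 kN/m³.
Let θ = 63.6° be the plate's angle to the horizontal; measure y along the incline from where the plane meets the free surface. Vertical depth h = y·sinθ with sinθ = 0.895712.
With the apex up, the centroid sits 2h/3 = 2 × 2.69/3 = 1.79333 m below the apex, so y_c = 1.2 + 1.79333 = 2.99333 m and h_c = 2.99333 × 0.895712 = 2.68116 m.
A = ½ × 1.2 × 2.69 = 1.614 m².
Resultant F = γ·h_c·A = 8.00496 × 2.68116 × 1.614 = 34.6406 kN.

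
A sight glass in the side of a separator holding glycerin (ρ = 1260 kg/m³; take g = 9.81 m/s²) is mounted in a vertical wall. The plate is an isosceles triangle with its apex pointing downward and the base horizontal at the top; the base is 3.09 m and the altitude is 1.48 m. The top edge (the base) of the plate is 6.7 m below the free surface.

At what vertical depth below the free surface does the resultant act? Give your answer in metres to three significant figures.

γ = ρg = 1260 × 9.81 / 1000 = 12.3606 kN/m³.
With the apex down, the centroid sits h/3 = 1.48/3 = 0.493333 m below the base (the top edge), so the centroid depth is h_c = 6.7 + 0.493333 = 7.19333 m.
A = ½ × 3.09 × 1.48 = 2.2866 m².
Resultant F = γ·h_c·A = 12.3606 × 7.19333 × 2.2866 = 203.31 kN.
I_c = b·h³/36 = 3.09 × 1.48³/36 = 0.278254 m⁴.
Centre of pressure: y_p = y_c + I_c/(y_c·A) = 7.19333 + 0.278254/(7.19333 × 2.2866) = 7.19333 + 0.0169169 = 7.21025 m along the plane.

h_p = 7.21 m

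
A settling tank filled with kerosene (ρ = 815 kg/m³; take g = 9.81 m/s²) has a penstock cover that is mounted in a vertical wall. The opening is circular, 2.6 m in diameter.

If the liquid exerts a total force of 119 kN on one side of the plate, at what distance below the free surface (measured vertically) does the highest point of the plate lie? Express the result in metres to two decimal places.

d_top ≈ 1.50 m

γ = ρg = 815 × 9.81 / 1000 = 7.99515 kN/m³.
A = π(1.3)² = 5.30929 m².
From F = γ·h_c·A, the centroid depth is h_c = 119/(7.99515 × 5.30929) = 2.80339 m.
The centroid is at the centre, 1.3 m below the top of the plate, so the highest point sits at h_top = 2.80339 − 1.3 = 1.50339 m below the surface.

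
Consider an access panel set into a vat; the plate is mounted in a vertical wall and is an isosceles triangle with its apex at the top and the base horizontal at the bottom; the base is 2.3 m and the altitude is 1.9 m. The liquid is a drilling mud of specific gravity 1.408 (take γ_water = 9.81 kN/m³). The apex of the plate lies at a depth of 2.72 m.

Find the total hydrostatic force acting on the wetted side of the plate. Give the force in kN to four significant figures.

F ≈ 120.3 kN

γ = 1.408 × 9.81 = 13.81248 kN/m³.
With the apex up, the centroid sits 2h/3 = 2 × 1.9/3 = 1.26667 m below the apex, so the centroid depth is h_c = 2.72 + 1.26667 = 3.98667 m.
A = ½ × 2.3 × 1.9 = 2.185 m².
Resultant F = γ·h_c·A = 13.81248 × 3.98667 × 2.185 = 120.319 kN.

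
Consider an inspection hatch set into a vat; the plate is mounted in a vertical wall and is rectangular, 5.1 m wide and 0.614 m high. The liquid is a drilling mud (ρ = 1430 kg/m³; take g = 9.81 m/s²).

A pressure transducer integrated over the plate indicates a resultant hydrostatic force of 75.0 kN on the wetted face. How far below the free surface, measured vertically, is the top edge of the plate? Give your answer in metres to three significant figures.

d_top ≈ 1.40 m

γ = ρg = 1430 × 9.81 / 1000 = 14.0283 kN/m³.
A = 5.1 × 0.614 = 3.1314 m².
From F = γ·h_c·A, the centroid depth is h_c = 75.0/(14.0283 × 3.1314) = 1.70733 m.
The centroid lies 0.614/2 = 0.307 m below the top edge, so the top edge sits at h_top = 1.70733 − 0.307 = 1.40033 m below the surface.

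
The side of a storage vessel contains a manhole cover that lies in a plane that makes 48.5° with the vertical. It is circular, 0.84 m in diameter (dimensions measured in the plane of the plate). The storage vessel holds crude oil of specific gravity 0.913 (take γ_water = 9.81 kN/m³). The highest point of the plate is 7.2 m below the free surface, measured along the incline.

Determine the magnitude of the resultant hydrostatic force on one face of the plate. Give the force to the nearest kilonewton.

γ = 0.913 × 9.81 = 8.95653 kN/m³.
The plate makes 48.5° with the vertical, i.e. θ = 90° − 48.5° = 41.5° to the horizontal. Measuring y along the incline from the free-surface line, vertical depth h = y·sinθ with sinθ = 0.662620.
The centroid is at the centre, 0.42 m below the top of the plate, so y_c = 7.2 + 0.42 = 7.62 m and h_c = 7.62 × 0.662620 = 5.04916 m.
A = π(0.42)² = 0.554177 m².
Resultant F = γ·h_c·A = 8.95653 × 5.04916 × 0.554177 = 25.0615 kN.

F ≈ 25 kN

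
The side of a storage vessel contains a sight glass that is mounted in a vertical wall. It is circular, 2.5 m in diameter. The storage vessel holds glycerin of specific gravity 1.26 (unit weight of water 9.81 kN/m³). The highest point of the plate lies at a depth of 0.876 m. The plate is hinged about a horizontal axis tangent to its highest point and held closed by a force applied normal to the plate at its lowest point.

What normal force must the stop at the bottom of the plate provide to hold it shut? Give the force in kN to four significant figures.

γ = 1.26 × 9.81 = 12.3606 kN/m³.
The centroid is at the centre, 1.25 m below the top of the plate, so the centroid depth is h_c = 0.876 + 1.25 = 2.126 m.
A = π(1.25)² = 4.90874 m².
Resultant F = γ·h_c·A = 12.3606 × 2.126 × 4.90874 = 128.995 kN.
I_c = πr⁴/4 = π × 1.25⁴/4 = 1.91748 m⁴.
Centre of pressure: y_p = y_c + I_c/(y_c·A) = 2.126 + 1.91748/(2.126 × 4.90874) = 2.126 + 0.183737 = 2.30974 m along the plane.
The resultant acts 1.25 + 0.183737 = 1.43374 m (along the plate) below the hinge at the top edge, so the moment about the hinge is M = F × 1.43374 = 128.995 × 1.43374 = 184.945 kN·m.
A normal force at the bottom, 2.5 m from the hinge, must supply this moment: P = 184.945/2.5 = 73.978 kN.

P ≈ 73.98 kN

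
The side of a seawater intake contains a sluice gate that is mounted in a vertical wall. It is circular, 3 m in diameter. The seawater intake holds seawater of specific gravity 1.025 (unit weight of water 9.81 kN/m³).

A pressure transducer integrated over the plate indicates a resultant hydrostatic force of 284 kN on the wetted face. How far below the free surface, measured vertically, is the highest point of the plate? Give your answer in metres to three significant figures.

γ = 1.025 × 9.81 = 10.05525 kN/m³.
A = π(1.5)² = 7.06858 m².
From F = γ·h_c·A, the centroid depth is h_c = 284/(10.05525 × 7.06858) = 3.9957 m.
The centroid is at the centre, 1.5 m below the top of the plate, so the highest point sits at h_top = 3.9957 − 1.5 = 2.4957 m below the surface.

d_top ≈ 2.50 m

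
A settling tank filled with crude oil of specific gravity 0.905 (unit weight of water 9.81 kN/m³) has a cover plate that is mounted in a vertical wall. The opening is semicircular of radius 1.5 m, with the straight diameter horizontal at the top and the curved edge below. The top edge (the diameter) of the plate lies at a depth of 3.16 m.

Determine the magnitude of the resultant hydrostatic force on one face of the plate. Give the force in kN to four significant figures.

F ≈ 119.1 kN

γ = 0.905 × 9.81 = 8.87805 kN/m³.
The centroid of a semicircle lies 4r/(3π) = 0.63662 m from the diameter, here below the top edge, so the centroid depth is h_c = 3.16 + 0.63662 = 3.79662 m.
A = πr²/2 = π × 1.5²/2 = 3.53429 m².
Resultant F = γ·h_c·A = 8.87805 × 3.79662 × 3.53429 = 119.129 kN.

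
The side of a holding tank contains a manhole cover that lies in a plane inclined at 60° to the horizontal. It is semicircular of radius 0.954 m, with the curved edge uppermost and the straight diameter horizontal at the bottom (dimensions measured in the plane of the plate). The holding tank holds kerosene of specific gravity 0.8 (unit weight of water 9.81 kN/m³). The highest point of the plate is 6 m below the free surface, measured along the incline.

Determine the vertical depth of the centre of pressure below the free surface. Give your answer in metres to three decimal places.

γ = 0.8 × 9.81 = 7.848 kN/m³.
Let θ = 60° be the plate's angle to the horizontal; measure y along the incline from where the plane meets the free surface. Vertical depth h = y·sinθ with sinθ = 0.866025.
The centroid lies 4r/(3π) = 0.40489 m above the diameter, so r − 4r/(3π) = 0.954 − 0.40489 = 0.54911 m below the topmost point, so y_c = 6 + 0.54911 = 6.54911 m and h_c = 6.54911 × 0.866025 = 5.67169 m.
A = πr²/2 = π × 0.954²/2 = 1.42961 m².
Resultant F = γ·h_c·A = 7.848 × 5.67169 × 1.42961 = 63.634 kN.
I_c = (π/8 − 8/(9π))·r⁴ = 0.109757 × 0.954⁴ = 0.0909129 m⁴.
Centre of pressure: y_p = y_c + I_c/(y_c·A) = 6.54911 + 0.0909129/(6.54911 × 1.42961) = 6.54911 + 0.00971014 = 6.55882 m along the plane.
Vertically, h_p = y_p·sinθ = 6.55882 × 0.866025 = 5.6801 m.

h_p = 5.680 m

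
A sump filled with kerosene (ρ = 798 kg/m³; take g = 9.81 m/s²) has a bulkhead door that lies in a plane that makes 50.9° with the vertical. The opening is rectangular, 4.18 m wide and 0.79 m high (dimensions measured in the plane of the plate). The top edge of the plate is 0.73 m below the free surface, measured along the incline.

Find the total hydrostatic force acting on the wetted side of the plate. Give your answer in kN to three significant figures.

γ = ρg = 798 × 9.81 / 1000 = 7.82838 kN/m³.
The plate makes 50.9° with the vertical, i.e. θ = 90° − 50.9° = 39.1° to the horizontal. Measuring y along the incline from the free-surface line, vertical depth h = y·sinθ with sinθ = 0.630676.
The centroid lies 0.79/2 = 0.395 m below the top edge, so y_c = 0.73 + 0.395 = 1.125 m and h_c = 1.125 × 0.630676 = 0.709511 m.
A = 4.18 × 0.79 = 3.3022 m².
Resultant F = γ·h_c·A = 7.82838 × 0.709511 × 3.3022 = 18.3415 kN.

F ≈ 18.3 kN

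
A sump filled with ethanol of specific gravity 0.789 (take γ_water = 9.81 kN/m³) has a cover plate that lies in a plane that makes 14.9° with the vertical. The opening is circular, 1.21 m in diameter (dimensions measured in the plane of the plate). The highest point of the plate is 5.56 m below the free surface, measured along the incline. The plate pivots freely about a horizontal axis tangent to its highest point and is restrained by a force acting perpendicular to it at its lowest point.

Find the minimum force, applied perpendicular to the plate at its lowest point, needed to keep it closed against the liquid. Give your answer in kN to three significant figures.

γ = 0.789 × 9.81 = 7.74009 kN/m³.
The plate makes 14.9° with the vertical, i.e. θ = 90° − 14.9° = 75.1° to the horizontal. Measuring y along the incline from the free-surface line, vertical depth h = y·sinθ with sinθ = 0.966376.
The centroid is at the centre, 0.605 m below the top of the plate, so y_c = 5.56 + 0.605 = 6.165 m and h_c = 6.165 × 0.966376 = 5.95771 m.
A = π(0.605)² = 1.1499 m².
Resultant F = γ·h_c·A = 7.74009 × 5.95771 × 1.1499 = 53.0256 kN.
I_c = πr⁴/4 = π × 0.605⁴/4 = 0.105223 m⁴.
Centre of pressure: y_p = y_c + I_c/(y_c·A) = 6.165 + 0.105223/(6.165 × 1.1499) = 6.165 + 0.0148429 = 6.17984 m along the plane.
The resultant acts 0.605 + 0.0148429 = 0.619843 m (along the plate) below the hinge at the top edge, so the moment about the hinge is M = F × 0.619843 = 53.0256 × 0.619843 = 32.8675 kN·m.
A normal force at the bottom, 1.21 m from the hinge, must supply this moment: P = 32.8675/1.21 = 27.1632 kN.

P ≈ 27.2 kN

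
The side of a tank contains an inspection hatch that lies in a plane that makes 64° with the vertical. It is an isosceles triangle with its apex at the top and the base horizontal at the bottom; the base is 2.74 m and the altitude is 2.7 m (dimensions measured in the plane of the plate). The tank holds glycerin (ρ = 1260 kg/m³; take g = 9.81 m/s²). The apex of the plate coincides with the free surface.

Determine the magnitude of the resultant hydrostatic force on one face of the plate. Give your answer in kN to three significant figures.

γ = ρg = 1260 × 9.81 / 1000 = 12.3606 kN/m³.
The plate makes 64° with the vertical, i.e. θ = 90° − 64° = 26° to the horizontal. Measuring y along the incline from the free-surface line, vertical depth h = y·sinθ with sinθ = 0.438371.
With the apex up, the centroid sits 2h/3 = 2 × 2.7/3 = 1.8 m below the apex, so y_c = 1.8 m and h_c = 1.8 × 0.438371 = 0.789068 m.
A = ½ × 2.74 × 2.7 = 3.699 m².
Resultant F = γ·h_c·A = 12.3606 × 0.789068 × 3.699 = 36.0777 kN.

F ≈ 36.1 kN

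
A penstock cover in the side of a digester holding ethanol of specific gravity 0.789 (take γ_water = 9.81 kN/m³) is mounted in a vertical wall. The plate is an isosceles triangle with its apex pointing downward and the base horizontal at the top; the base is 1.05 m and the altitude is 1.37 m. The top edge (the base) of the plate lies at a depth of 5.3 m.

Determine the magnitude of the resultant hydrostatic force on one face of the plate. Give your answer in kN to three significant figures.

F ≈ 32.0 kN

γ = 0.789 × 9.81 = 7.74009 kN/m³.
With the apex down, the centroid sits h/3 = 1.37/3 = 0.456667 m below the base (the top edge), so the centroid depth is h_c = 5.3 + 0.456667 = 5.75667 m.
A = ½ × 1.05 × 1.37 = 0.71925 m².
Resultant F = γ·h_c·A = 7.74009 × 5.75667 × 0.71925 = 32.0477 kN.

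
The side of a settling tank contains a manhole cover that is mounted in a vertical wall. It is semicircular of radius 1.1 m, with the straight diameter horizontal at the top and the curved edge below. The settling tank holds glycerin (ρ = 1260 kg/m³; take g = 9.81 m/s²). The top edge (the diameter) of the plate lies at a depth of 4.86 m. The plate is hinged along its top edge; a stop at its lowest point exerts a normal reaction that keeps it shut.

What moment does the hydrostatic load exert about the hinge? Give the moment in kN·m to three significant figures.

γ = ρg = 1260 × 9.81 / 1000 = 12.3606 kN/m³.
The centroid of a semicircle lies 4r/(3π) = 0.466854 m from the diameter, here below the top edge, so the centroid depth is h_c = 4.86 + 0.466854 = 5.32685 m.
A = πr²/2 = π × 1.1²/2 = 1.90066 m².
Resultant F = γ·h_c·A = 12.3606 × 5.32685 × 1.90066 = 125.145 kN.
I_c = (π/8 − 8/(9π))·r⁴ = 0.109757 × 1.1⁴ = 0.160695 m⁴.
Centre of pressure: y_p = y_c + I_c/(y_c·A) = 5.32685 + 0.160695/(5.32685 × 1.90066) = 5.32685 + 0.0158718 = 5.34272 m along the plane.
The resultant acts 0.466854 + 0.0158718 = 0.482726 m (along the plate) below the hinge at the top edge, so the moment about the hinge is M = F × 0.482726 = 125.145 × 0.482726 = 60.4107 kN·m.

M ≈ 60.4 kN·m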